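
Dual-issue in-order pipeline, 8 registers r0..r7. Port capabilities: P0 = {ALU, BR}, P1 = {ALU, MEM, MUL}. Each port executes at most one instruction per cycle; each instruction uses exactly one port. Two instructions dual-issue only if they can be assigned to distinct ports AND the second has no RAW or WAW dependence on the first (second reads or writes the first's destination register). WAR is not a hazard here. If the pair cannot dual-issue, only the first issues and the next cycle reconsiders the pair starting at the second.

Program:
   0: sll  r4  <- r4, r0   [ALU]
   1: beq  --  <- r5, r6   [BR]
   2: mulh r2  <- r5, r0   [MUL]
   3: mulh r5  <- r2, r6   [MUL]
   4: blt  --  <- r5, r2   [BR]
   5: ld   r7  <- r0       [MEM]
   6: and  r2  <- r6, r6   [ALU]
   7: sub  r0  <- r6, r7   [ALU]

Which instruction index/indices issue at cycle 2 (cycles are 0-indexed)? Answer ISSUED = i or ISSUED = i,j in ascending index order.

ISSUED = 3

#0 head=0: sll beq i0&i1 dual
#1 head=2: mulh i2 no-port MUL/MUL
#2 head=3: mulh i3 RAW r5
#3 head=4: blt ld i4&i5 dual
#4 head=6: and sub i6&i7 dual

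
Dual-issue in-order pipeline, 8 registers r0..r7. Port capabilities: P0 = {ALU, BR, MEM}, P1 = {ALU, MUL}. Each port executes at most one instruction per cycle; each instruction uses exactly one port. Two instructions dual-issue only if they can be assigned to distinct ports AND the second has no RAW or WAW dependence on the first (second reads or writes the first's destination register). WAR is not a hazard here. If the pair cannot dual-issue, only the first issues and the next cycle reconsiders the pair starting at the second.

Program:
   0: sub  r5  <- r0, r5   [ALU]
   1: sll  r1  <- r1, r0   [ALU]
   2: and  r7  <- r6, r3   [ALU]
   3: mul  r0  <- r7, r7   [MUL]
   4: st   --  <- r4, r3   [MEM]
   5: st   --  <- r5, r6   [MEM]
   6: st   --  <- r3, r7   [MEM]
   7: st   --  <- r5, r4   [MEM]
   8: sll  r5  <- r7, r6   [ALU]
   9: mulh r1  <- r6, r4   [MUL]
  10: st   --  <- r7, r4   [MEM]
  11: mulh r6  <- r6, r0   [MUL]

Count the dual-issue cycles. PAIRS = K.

PAIRS = 4

#0 head=0: sub.ALU sll.ALU i0,i1 dual
#1 head=2: and.ALU i2 RAW r7
#2 head=3: mul.MUL st.MEM i3,i4 dual
#3 head=5: st.MEM i5 no-port MEM/MEM
#4 head=6: st.MEM i6 no-port MEM/MEM
#5 head=7: st.MEM sll.ALU i7,i8 dual
#6 head=9: mulh.MUL st.MEM i9,i10 dual
#7 head=11: mulh.MUL i11 tail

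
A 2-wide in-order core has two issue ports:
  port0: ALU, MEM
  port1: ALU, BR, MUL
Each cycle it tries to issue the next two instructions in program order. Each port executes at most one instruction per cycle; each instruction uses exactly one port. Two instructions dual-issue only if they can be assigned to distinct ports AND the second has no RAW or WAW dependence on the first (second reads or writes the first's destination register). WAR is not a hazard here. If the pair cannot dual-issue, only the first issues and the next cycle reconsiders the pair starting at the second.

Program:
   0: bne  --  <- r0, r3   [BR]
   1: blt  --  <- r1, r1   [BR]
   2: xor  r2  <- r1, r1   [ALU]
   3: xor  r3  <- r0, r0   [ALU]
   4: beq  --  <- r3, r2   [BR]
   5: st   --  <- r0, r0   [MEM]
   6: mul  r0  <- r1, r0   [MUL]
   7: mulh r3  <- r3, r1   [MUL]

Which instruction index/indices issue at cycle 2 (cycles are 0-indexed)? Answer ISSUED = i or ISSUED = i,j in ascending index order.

c0: i0 bne  no-port BR/BR
c1: i1,i2 blt/xor  dual
c2: i3 xor  RAW r3
c3: i4,i5 beq/st  dual
c4: i6 mul  no-port MUL/MUL
c5: i7 mulh  tail

ISSUED = 3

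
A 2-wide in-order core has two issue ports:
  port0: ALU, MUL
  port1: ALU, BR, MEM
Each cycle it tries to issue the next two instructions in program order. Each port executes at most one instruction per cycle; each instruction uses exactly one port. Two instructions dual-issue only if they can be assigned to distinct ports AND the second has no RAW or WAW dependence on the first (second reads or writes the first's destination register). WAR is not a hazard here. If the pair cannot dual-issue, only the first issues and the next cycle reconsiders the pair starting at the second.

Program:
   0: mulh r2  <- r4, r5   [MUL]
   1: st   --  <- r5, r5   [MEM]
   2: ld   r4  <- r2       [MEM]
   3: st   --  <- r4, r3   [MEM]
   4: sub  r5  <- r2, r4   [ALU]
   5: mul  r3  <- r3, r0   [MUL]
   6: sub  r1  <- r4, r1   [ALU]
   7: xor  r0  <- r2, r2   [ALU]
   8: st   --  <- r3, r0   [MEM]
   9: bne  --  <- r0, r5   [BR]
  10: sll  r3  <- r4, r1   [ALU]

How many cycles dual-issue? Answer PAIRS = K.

  cy0 -> i0,i1 (mulh.MUL;st.MEM) pair
  cy1 -> i2 (ld.MEM) no-port MEM/MEM
  cy2 -> i3,i4 (st.MEM;sub.ALU) pair
  cy3 -> i5,i6 (mul.MUL;sub.ALU) pair
  cy4 -> i7 (xor.ALU) RAW r0
  cy5 -> i8 (st.MEM) no-port MEM/BR
  cy6 -> i9,i10 (bne.BR;sll.ALU) pair

PAIRS = 4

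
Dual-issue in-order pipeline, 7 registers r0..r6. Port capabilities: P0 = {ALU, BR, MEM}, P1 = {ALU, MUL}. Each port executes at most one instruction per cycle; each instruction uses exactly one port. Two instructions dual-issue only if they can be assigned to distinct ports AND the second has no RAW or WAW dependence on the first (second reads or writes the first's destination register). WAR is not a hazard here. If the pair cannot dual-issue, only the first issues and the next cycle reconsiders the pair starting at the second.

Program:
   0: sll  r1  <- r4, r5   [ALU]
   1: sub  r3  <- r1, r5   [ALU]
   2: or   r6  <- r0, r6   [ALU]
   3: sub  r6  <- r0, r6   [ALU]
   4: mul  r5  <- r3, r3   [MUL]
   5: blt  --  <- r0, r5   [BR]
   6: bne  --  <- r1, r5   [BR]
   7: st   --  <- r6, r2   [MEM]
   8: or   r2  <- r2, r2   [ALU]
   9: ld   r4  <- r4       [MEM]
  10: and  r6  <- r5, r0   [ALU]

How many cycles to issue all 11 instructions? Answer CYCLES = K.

CYCLES = 7

#0 head=0: sll i0 RAW r1
#1 head=1: sub/or i1,i2 2-wide
#2 head=3: sub/mul i3,i4 2-wide
#3 head=5: blt i5 no-port BR/BR
#4 head=6: bne i6 no-port BR/MEM
#5 head=7: st/or i7,i8 2-wide
#6 head=9: ld/and i9,i10 2-wide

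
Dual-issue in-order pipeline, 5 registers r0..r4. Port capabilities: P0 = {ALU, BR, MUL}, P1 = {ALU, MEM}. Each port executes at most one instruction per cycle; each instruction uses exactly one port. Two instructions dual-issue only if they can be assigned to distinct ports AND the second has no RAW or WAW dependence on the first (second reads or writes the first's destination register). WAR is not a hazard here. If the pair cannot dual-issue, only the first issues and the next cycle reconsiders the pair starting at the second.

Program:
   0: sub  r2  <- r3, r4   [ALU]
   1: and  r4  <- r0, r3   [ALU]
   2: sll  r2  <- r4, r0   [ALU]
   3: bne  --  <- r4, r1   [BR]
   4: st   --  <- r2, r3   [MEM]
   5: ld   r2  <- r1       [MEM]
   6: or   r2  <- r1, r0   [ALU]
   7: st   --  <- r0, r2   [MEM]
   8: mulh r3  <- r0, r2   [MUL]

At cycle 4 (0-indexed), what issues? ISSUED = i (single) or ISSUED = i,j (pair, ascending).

t=0 i0/i1:sub.ALU and.ALU ; 2-wide
t=1 i2/i3:sll.ALU bne.BR ; 2-wide
t=2 i4:st.MEM ; no-port MEM/MEM
t=3 i5:ld.MEM ; WAW r2
t=4 i6:or.ALU ; RAW r2
t=5 i7/i8:st.MEM mulh.MUL ; 2-wide

ISSUED = 6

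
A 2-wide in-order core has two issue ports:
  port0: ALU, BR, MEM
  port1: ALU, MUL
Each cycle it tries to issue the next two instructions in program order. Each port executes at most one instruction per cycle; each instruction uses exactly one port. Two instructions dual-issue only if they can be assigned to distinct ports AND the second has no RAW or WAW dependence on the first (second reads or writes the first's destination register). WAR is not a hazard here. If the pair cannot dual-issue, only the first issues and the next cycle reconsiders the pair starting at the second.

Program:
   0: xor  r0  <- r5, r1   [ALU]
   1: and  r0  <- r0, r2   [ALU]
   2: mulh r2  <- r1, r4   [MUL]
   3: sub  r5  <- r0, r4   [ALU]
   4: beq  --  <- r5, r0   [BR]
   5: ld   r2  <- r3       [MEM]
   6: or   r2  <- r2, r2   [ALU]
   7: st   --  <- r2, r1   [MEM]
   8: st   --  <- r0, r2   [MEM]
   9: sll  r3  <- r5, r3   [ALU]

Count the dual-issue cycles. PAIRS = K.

PAIRS = 2

[0] i0  xor  -- RAW+WAW r0
[1] i1+i2  and;mulh  -- dual
[2] i3  sub  -- RAW r5
[3] i4  beq  -- no-port BR/MEM
[4] i5  ld  -- RAW+WAW r2
[5] i6  or  -- RAW r2
[6] i7  st  -- no-port MEM/MEM
[7] i8+i9  st;sll  -- dual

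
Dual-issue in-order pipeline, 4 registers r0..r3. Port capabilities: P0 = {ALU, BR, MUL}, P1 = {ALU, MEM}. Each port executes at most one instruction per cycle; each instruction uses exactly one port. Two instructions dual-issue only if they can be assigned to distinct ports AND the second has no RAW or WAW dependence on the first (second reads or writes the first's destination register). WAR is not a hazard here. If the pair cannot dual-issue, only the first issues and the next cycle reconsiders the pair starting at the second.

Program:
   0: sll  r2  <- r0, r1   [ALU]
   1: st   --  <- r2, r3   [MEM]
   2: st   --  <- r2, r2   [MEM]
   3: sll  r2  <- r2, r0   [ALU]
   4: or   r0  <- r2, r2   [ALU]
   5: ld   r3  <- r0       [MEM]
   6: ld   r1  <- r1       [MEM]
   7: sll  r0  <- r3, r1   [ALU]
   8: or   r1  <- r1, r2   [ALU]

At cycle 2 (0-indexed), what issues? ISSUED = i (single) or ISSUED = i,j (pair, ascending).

[0] i0  sll  -- RAW r2
[1] i1  st  -- no-port MEM/MEM
[2] i2+i3  st/sll  -- dual
[3] i4  or  -- RAW r0
[4] i5  ld  -- no-port MEM/MEM
[5] i6  ld  -- RAW r1
[6] i7+i8  sll/or  -- dual

ISSUED = 2,3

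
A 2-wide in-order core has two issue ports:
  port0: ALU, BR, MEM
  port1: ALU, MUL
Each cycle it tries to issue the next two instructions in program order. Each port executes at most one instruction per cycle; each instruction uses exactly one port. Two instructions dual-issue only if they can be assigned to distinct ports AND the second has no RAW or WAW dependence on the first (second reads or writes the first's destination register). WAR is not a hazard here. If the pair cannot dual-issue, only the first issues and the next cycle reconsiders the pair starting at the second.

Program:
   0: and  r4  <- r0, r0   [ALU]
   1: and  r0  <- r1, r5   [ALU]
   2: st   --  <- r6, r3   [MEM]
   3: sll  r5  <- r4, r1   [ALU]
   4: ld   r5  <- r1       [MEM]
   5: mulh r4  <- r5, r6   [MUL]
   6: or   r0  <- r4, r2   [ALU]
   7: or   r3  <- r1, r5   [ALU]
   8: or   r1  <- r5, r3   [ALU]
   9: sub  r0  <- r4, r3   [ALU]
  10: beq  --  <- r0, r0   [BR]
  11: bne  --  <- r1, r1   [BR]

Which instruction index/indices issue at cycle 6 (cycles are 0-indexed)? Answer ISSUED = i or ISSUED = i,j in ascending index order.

c0: i0,i1 and.ALU+and.ALU  dual
c1: i2,i3 st.MEM+sll.ALU  dual
c2: i4 ld.MEM  RAW r5
c3: i5 mulh.MUL  RAW r4
c4: i6,i7 or.ALU+or.ALU  dual
c5: i8,i9 or.ALU+sub.ALU  dual
c6: i10 beq.BR  no-port BR/BR
c7: i11 bne.BR  tail

ISSUED = 10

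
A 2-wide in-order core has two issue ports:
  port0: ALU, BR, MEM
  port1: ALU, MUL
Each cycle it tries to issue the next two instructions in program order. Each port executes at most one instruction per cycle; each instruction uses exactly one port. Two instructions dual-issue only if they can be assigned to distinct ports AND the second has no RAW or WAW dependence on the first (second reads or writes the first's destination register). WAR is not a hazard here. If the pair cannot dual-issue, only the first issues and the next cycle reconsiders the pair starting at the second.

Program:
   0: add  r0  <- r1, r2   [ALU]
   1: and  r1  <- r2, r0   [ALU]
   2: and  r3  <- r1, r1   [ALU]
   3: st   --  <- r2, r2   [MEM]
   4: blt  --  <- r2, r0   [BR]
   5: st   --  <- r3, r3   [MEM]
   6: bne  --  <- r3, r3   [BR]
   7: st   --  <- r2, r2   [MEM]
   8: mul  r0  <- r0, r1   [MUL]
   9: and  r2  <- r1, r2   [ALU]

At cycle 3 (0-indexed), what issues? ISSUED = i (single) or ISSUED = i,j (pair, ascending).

ISSUED = 4

[0] i0  add  -- RAW r0
[1] i1  and  -- RAW r1
[2] i2&i3  and/st  -- pair
[3] i4  blt  -- no-port BR/MEM
[4] i5  st  -- no-port MEM/BR
[5] i6  bne  -- no-port BR/MEM
[6] i7&i8  st/mul  -- pair
[7] i9  and  -- tail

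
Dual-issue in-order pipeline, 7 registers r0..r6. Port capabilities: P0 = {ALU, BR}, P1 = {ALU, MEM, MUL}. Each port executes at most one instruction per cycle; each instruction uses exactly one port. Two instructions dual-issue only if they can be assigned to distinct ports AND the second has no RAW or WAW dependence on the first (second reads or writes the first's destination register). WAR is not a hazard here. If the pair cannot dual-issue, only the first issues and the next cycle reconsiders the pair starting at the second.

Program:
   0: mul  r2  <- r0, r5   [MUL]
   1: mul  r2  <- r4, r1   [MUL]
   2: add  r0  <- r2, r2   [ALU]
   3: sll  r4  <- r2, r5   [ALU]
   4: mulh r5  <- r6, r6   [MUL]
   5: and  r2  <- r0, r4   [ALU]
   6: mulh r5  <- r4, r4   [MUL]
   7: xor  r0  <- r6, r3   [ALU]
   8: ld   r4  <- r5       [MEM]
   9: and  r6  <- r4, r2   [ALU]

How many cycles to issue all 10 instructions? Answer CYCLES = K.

#0 head=0: mul.MUL i0 no-port MUL/MUL
#1 head=1: mul.MUL i1 RAW r2
#2 head=2: add.ALU sll.ALU i2+i3 dual
#3 head=4: mulh.MUL and.ALU i4+i5 dual
#4 head=6: mulh.MUL xor.ALU i6+i7 dual
#5 head=8: ld.MEM i8 RAW r4
#6 head=9: and.ALU i9 tail

CYCLES = 7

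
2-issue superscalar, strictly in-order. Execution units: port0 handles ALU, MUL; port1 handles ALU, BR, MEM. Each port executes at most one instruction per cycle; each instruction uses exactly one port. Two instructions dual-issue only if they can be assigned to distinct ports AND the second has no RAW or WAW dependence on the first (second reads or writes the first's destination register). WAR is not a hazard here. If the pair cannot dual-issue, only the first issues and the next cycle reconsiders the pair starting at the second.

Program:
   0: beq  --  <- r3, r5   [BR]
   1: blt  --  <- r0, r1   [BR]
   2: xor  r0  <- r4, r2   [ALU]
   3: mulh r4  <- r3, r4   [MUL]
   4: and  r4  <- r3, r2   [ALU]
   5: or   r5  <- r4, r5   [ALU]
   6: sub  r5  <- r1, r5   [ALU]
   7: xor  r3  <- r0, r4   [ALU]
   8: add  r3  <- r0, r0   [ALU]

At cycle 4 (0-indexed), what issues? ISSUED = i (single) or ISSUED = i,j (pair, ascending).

t=0 i0:beq.BR ; no-port BR/BR
t=1 i1&i2:blt.BR/xor.ALU ; 2-wide
t=2 i3:mulh.MUL ; WAW r4
t=3 i4:and.ALU ; RAW r4
t=4 i5:or.ALU ; RAW+WAW r5
t=5 i6&i7:sub.ALU/xor.ALU ; 2-wide
t=6 i8:add.ALU ; tail

ISSUED = 5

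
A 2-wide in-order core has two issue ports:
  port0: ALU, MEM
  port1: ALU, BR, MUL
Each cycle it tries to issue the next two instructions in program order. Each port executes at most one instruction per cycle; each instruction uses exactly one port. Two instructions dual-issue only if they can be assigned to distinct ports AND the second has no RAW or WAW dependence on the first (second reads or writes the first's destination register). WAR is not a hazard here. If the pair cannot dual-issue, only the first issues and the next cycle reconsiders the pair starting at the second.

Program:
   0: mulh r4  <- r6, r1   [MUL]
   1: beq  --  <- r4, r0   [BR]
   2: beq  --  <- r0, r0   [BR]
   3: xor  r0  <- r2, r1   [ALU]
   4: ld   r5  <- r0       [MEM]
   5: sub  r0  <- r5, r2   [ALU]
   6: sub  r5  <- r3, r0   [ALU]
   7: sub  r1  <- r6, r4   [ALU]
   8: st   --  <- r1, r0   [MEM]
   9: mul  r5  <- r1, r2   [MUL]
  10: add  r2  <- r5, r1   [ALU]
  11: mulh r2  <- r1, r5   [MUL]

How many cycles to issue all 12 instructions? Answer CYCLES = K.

CYCLES = 9

t=0 i0:mulh.MUL ; no-port MUL/BR
t=1 i1:beq.BR ; no-port BR/BR
t=2 i2/i3:beq.BR/xor.ALU ; pair
t=3 i4:ld.MEM ; RAW r5
t=4 i5:sub.ALU ; RAW r0
t=5 i6/i7:sub.ALU/sub.ALU ; pair
t=6 i8/i9:st.MEM/mul.MUL ; pair
t=7 i10:add.ALU ; WAW r2
t=8 i11:mulh.MUL ; tail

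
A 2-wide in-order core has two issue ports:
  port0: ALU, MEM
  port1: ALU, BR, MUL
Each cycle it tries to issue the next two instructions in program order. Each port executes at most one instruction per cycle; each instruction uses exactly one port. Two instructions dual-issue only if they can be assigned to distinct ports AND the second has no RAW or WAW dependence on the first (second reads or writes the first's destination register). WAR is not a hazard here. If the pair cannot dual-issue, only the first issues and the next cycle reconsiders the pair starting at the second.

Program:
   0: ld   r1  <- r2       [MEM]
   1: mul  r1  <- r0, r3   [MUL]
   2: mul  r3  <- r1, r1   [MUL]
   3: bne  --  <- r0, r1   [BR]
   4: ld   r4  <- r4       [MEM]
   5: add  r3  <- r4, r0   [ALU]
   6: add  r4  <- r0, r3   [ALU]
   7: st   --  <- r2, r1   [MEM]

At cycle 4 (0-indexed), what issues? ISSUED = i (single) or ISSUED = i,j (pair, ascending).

ISSUED = 5

t=0 i0:ld ; WAW r1
t=1 i1:mul ; no-port MUL/MUL
t=2 i2:mul ; no-port MUL/BR
t=3 i3,i4:bne/ld ; 2-wide
t=4 i5:add ; RAW r3
t=5 i6,i7:add/st ; 2-wide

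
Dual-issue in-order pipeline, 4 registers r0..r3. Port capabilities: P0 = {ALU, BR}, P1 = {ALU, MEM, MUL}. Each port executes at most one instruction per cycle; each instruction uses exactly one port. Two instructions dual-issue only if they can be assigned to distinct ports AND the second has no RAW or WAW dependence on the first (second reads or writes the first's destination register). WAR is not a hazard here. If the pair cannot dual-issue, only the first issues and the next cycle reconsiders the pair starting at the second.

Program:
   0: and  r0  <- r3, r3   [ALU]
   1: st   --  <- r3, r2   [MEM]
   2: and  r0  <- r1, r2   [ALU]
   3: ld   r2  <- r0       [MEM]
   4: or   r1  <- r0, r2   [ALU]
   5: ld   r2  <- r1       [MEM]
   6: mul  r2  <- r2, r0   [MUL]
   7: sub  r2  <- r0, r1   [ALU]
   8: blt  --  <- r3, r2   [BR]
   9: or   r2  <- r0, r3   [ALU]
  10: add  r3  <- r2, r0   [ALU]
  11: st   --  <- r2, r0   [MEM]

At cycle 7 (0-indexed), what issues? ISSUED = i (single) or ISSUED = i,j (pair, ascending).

ISSUED = 8,9

[0] i0/i1  and.ALU+st.MEM  -- dual
[1] i2  and.ALU  -- RAW r0
[2] i3  ld.MEM  -- RAW r2
[3] i4  or.ALU  -- RAW r1
[4] i5  ld.MEM  -- no-port MEM/MUL
[5] i6  mul.MUL  -- WAW r2
[6] i7  sub.ALU  -- RAW r2
[7] i8/i9  blt.BR+or.ALU  -- dual
[8] i10/i11  add.ALU+st.MEM  -- dual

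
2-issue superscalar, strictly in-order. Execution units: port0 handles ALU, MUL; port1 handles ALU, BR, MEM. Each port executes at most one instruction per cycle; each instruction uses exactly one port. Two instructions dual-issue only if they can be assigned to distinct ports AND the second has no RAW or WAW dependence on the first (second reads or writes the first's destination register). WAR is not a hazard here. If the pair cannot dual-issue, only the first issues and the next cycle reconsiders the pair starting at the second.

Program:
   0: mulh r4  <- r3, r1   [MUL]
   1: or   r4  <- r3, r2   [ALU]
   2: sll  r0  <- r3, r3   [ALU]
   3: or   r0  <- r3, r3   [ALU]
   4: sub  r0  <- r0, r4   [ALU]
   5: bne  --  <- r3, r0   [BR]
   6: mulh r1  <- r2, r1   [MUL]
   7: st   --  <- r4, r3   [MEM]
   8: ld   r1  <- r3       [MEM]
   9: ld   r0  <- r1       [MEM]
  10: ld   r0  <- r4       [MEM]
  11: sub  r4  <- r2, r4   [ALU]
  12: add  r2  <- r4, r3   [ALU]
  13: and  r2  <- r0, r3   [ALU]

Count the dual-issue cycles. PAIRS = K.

PAIRS = 3

#0 head=0: mulh i0 WAW r4
#1 head=1: or sll i1,i2 2-wide
#2 head=3: or i3 RAW+WAW r0
#3 head=4: sub i4 RAW r0
#4 head=5: bne mulh i5,i6 2-wide
#5 head=7: st i7 no-port MEM/MEM
#6 head=8: ld i8 no-port MEM/MEM
#7 head=9: ld i9 no-port MEM/MEM
#8 head=10: ld sub i10,i11 2-wide
#9 head=12: add i12 WAW r2
#10 head=13: and i13 tail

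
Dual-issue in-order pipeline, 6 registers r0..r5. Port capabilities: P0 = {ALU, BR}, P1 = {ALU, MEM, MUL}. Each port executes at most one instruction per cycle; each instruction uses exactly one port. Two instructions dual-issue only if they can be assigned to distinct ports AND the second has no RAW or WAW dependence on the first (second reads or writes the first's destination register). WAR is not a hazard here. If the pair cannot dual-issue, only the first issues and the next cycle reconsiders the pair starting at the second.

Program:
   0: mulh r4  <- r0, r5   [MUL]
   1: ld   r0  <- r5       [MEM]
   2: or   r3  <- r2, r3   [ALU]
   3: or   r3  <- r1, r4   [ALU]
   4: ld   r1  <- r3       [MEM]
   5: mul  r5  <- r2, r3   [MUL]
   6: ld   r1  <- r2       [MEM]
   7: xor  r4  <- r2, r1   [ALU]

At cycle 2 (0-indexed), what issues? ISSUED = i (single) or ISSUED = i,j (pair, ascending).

  cy0 -> i0 (mulh.MUL) no-port MUL/MEM
  cy1 -> i1,i2 (ld.MEM;or.ALU) 2-wide
  cy2 -> i3 (or.ALU) RAW r3
  cy3 -> i4 (ld.MEM) no-port MEM/MUL
  cy4 -> i5 (mul.MUL) no-port MUL/MEM
  cy5 -> i6 (ld.MEM) RAW r1
  cy6 -> i7 (xor.ALU) tail

ISSUED = 3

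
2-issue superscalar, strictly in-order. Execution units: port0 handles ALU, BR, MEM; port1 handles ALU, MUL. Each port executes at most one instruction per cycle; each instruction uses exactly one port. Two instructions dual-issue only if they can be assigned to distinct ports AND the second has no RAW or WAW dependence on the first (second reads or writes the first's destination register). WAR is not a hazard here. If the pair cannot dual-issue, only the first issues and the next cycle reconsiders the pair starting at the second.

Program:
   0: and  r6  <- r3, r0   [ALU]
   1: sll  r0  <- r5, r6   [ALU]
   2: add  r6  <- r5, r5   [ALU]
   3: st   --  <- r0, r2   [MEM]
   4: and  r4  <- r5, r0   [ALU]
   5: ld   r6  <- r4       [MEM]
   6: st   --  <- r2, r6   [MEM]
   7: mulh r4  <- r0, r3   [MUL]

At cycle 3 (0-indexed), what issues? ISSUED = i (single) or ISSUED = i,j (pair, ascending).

ISSUED = 5

0. and.ALU @i0  | RAW r6
1. sll.ALU/add.ALU @i1,i2  | dual
2. st.MEM/and.ALU @i3,i4  | dual
3. ld.MEM @i5  | no-port MEM/MEM
4. st.MEM/mulh.MUL @i6,i7  | dual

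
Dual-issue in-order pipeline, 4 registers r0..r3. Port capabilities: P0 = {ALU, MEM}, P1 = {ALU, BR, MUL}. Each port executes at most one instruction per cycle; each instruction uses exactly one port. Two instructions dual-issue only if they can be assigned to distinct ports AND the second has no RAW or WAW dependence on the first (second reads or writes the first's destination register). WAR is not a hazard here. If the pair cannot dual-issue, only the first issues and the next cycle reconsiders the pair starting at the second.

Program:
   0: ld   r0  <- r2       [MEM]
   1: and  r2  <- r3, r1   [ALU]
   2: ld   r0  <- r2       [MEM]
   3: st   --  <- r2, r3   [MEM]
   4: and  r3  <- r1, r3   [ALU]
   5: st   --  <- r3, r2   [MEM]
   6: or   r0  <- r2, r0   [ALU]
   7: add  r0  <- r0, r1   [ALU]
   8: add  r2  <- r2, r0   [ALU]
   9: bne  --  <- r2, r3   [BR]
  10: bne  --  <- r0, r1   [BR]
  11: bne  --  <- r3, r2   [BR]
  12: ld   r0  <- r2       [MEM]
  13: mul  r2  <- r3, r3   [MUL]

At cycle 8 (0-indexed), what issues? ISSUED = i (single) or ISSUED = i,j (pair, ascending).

ISSUED = 11,12

  cy0 -> i0&i1 (ld.MEM/and.ALU) 2-wide
  cy1 -> i2 (ld.MEM) no-port MEM/MEM
  cy2 -> i3&i4 (st.MEM/and.ALU) 2-wide
  cy3 -> i5&i6 (st.MEM/or.ALU) 2-wide
  cy4 -> i7 (add.ALU) RAW r0
  cy5 -> i8 (add.ALU) RAW r2
  cy6 -> i9 (bne.BR) no-port BR/BR
  cy7 -> i10 (bne.BR) no-port BR/BR
  cy8 -> i11&i12 (bne.BR/ld.MEM) 2-wide
  cy9 -> i13 (mul.MUL) tail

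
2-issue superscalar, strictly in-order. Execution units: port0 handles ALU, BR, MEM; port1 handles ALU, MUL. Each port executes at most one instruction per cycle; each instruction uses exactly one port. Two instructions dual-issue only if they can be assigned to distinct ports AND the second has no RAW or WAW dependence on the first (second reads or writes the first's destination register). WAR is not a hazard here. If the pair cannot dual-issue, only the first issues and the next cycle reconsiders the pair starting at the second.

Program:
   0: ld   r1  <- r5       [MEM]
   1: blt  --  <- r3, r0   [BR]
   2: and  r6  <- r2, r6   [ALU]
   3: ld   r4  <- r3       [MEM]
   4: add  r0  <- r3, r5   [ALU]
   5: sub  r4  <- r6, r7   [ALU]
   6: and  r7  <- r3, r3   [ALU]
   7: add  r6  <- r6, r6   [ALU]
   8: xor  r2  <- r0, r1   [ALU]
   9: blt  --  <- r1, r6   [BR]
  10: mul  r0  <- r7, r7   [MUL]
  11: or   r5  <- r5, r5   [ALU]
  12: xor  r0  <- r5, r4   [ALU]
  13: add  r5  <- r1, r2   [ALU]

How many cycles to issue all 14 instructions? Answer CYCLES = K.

CYCLES = 8

[0] i0  ld  -- no-port MEM/BR
[1] i1+i2  blt/and  -- 2-wide
[2] i3+i4  ld/add  -- 2-wide
[3] i5+i6  sub/and  -- 2-wide
[4] i7+i8  add/xor  -- 2-wide
[5] i9+i10  blt/mul  -- 2-wide
[6] i11  or  -- RAW r5
[7] i12+i13  xor/add  -- 2-wide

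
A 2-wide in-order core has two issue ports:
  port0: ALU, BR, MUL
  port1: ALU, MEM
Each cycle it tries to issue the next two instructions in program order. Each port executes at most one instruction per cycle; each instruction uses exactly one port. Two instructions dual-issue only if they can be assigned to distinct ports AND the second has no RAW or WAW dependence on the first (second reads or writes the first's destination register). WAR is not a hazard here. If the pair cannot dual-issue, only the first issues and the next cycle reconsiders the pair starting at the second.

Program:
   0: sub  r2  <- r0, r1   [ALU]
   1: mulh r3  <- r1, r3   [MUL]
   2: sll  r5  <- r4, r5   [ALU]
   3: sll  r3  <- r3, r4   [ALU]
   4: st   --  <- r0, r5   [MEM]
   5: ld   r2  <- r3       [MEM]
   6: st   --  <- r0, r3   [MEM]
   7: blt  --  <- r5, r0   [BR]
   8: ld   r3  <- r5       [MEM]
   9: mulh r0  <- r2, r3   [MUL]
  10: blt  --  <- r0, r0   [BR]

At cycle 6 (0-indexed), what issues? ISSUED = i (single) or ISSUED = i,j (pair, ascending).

t=0 i0&i1:sub;mulh ; 2-wide
t=1 i2&i3:sll;sll ; 2-wide
t=2 i4:st ; no-port MEM/MEM
t=3 i5:ld ; no-port MEM/MEM
t=4 i6&i7:st;blt ; 2-wide
t=5 i8:ld ; RAW r3
t=6 i9:mulh ; no-port MUL/BR
t=7 i10:blt ; tail

ISSUED = 9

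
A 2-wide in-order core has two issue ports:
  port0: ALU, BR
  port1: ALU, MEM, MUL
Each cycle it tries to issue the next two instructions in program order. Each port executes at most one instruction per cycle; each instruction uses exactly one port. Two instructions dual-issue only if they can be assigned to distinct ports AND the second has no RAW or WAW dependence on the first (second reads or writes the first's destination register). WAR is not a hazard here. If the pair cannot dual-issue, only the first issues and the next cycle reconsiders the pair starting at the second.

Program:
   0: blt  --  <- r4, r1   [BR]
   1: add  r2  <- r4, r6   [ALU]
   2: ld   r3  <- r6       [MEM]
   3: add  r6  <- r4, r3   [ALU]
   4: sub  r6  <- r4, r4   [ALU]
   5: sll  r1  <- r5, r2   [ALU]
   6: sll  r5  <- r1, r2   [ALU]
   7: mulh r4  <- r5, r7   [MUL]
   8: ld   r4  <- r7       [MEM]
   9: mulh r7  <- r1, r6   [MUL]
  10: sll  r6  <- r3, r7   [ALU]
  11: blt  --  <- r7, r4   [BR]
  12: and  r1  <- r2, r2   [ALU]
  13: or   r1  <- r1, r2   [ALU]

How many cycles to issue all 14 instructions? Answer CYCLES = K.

#0 head=0: blt add i0,i1 pair
#1 head=2: ld i2 RAW r3
#2 head=3: add i3 WAW r6
#3 head=4: sub sll i4,i5 pair
#4 head=6: sll i6 RAW r5
#5 head=7: mulh i7 no-port MUL/MEM
#6 head=8: ld i8 no-port MEM/MUL
#7 head=9: mulh i9 RAW r7
#8 head=10: sll blt i10,i11 pair
#9 head=12: and i12 RAW+WAW r1
#10 head=13: or i13 tail

CYCLES = 11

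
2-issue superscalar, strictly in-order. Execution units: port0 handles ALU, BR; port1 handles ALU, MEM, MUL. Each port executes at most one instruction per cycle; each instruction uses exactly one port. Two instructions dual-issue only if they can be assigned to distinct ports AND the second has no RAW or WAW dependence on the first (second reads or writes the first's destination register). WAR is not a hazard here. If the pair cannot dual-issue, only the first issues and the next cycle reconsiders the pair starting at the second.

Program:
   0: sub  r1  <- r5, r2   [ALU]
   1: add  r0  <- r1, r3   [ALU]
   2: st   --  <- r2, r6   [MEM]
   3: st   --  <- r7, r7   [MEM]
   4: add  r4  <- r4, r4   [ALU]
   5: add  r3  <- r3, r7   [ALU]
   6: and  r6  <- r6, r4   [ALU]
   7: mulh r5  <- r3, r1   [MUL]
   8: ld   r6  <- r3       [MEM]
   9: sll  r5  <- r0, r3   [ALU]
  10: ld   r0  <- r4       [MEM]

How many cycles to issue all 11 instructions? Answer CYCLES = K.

0. sub @i0  | RAW r1
1. add/st @i1+i2  | 2-wide
2. st/add @i3+i4  | 2-wide
3. add/and @i5+i6  | 2-wide
4. mulh @i7  | no-port MUL/MEM
5. ld/sll @i8+i9  | 2-wide
6. ld @i10  | tail

CYCLES = 7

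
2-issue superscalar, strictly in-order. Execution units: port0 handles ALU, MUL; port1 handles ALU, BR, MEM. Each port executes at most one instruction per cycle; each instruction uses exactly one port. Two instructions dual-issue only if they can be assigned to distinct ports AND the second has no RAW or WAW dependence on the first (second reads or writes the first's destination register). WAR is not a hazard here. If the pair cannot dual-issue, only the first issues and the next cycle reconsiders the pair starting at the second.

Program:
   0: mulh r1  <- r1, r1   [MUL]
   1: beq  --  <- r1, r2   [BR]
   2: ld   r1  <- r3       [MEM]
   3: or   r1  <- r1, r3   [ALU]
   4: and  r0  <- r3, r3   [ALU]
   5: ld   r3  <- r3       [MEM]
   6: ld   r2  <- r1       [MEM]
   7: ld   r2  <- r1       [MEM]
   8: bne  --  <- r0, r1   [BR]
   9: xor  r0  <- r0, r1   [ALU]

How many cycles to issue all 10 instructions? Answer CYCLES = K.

CYCLES = 8

0. mulh @i0  | RAW r1
1. beq @i1  | no-port BR/MEM
2. ld @i2  | RAW+WAW r1
3. or and @i3/i4  | dual
4. ld @i5  | no-port MEM/MEM
5. ld @i6  | no-port MEM/MEM
6. ld @i7  | no-port MEM/BR
7. bne xor @i8/i9  | dual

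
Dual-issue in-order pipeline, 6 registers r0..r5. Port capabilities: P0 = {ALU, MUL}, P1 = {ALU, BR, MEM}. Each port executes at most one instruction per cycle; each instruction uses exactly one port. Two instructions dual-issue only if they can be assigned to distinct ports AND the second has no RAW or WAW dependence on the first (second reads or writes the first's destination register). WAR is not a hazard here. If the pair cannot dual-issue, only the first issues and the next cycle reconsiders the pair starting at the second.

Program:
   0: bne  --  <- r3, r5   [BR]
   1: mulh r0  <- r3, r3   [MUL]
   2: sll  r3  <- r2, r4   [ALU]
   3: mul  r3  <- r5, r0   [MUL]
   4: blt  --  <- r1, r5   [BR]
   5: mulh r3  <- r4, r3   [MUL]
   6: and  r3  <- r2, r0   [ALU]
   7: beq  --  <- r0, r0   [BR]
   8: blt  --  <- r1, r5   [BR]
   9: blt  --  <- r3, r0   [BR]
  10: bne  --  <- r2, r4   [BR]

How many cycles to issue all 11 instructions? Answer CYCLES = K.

CYCLES = 8

#0 head=0: bne.BR mulh.MUL i0/i1 dual
#1 head=2: sll.ALU i2 WAW r3
#2 head=3: mul.MUL blt.BR i3/i4 dual
#3 head=5: mulh.MUL i5 WAW r3
#4 head=6: and.ALU beq.BR i6/i7 dual
#5 head=8: blt.BR i8 no-port BR/BR
#6 head=9: blt.BR i9 no-port BR/BR
#7 head=10: bne.BR i10 tail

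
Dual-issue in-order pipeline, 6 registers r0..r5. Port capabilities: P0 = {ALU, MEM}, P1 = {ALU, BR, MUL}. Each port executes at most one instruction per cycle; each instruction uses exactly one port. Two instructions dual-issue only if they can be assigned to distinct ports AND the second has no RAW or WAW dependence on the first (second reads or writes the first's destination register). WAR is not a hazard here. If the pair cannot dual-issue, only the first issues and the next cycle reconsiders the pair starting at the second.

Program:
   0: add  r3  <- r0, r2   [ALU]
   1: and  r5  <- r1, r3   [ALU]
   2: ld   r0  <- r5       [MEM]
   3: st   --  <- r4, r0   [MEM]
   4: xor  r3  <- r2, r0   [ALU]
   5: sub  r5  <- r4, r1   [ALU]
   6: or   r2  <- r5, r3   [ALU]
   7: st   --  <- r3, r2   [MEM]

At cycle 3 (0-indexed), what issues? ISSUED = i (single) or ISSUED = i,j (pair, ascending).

#0 head=0: add.ALU i0 RAW r3
#1 head=1: and.ALU i1 RAW r5
#2 head=2: ld.MEM i2 no-port MEM/MEM
#3 head=3: st.MEM/xor.ALU i3&i4 2-wide
#4 head=5: sub.ALU i5 RAW r5
#5 head=6: or.ALU i6 RAW r2
#6 head=7: st.MEM i7 tail

ISSUED = 3,4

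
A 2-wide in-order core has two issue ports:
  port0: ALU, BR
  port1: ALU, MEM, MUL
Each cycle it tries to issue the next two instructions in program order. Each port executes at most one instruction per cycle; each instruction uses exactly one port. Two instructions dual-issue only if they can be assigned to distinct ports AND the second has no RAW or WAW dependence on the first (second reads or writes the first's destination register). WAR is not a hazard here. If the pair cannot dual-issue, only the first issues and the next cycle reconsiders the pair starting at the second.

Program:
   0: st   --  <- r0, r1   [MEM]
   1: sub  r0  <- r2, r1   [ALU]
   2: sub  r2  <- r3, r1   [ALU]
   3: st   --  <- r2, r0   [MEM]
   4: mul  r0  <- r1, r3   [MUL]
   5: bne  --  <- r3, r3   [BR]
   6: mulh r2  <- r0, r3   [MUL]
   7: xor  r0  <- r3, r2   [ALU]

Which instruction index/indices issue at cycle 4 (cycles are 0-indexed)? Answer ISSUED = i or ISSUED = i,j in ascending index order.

ISSUED = 6

c0: i0+i1 st sub  pair
c1: i2 sub  RAW r2
c2: i3 st  no-port MEM/MUL
c3: i4+i5 mul bne  pair
c4: i6 mulh  RAW r2
c5: i7 xor  tail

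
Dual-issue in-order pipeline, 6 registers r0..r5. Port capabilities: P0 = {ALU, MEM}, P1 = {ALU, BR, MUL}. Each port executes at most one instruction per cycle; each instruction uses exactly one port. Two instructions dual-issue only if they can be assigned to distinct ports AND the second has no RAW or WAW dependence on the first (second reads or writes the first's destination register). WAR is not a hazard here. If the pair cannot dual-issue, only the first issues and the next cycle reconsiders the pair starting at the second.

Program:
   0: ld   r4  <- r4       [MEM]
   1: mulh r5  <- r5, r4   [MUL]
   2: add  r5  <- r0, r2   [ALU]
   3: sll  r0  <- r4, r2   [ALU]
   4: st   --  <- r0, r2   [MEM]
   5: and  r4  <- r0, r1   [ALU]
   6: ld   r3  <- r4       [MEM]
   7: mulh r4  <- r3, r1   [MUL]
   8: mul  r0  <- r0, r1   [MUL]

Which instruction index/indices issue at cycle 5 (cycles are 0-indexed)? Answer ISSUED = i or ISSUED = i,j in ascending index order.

t=0 i0:ld ; RAW r4
t=1 i1:mulh ; WAW r5
t=2 i2+i3:add sll ; pair
t=3 i4+i5:st and ; pair
t=4 i6:ld ; RAW r3
t=5 i7:mulh ; no-port MUL/MUL
t=6 i8:mul ; tail

ISSUED = 7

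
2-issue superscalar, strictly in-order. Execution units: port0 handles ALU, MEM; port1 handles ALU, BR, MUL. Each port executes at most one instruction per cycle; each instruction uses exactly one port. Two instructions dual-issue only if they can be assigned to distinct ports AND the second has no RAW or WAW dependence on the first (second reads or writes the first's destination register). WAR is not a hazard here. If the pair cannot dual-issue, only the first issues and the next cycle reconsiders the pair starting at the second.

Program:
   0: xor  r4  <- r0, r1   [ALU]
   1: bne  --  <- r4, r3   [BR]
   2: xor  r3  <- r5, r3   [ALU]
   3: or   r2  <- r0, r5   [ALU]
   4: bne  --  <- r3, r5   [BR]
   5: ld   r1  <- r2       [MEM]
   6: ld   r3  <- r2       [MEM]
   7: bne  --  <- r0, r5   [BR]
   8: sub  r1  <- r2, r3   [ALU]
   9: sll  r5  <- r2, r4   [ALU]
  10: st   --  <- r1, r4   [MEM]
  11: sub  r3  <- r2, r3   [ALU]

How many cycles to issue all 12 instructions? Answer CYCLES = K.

  cy0 -> i0 (xor) RAW r4
  cy1 -> i1+i2 (bne;xor) 2-wide
  cy2 -> i3+i4 (or;bne) 2-wide
  cy3 -> i5 (ld) no-port MEM/MEM
  cy4 -> i6+i7 (ld;bne) 2-wide
  cy5 -> i8+i9 (sub;sll) 2-wide
  cy6 -> i10+i11 (st;sub) 2-wide

CYCLES = 7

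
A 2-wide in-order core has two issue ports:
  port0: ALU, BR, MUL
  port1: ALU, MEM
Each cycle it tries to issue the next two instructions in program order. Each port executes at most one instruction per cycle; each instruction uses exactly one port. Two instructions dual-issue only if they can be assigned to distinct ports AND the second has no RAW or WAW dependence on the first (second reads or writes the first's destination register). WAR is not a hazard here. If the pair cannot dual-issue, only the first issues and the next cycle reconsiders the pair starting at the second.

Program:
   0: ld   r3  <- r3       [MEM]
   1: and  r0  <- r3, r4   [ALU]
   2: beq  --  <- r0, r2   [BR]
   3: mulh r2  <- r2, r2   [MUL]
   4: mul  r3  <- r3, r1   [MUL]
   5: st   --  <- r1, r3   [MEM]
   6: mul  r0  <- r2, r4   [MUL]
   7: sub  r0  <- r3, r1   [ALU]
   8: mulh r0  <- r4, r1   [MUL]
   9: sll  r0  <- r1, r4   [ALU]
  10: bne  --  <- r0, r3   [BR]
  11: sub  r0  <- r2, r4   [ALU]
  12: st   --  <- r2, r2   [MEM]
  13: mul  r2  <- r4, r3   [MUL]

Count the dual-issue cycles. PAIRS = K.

PAIRS = 3

0. ld @i0  | RAW r3
1. and @i1  | RAW r0
2. beq @i2  | no-port BR/MUL
3. mulh @i3  | no-port MUL/MUL
4. mul @i4  | RAW r3
5. st;mul @i5&i6  | pair
6. sub @i7  | WAW r0
7. mulh @i8  | WAW r0
8. sll @i9  | RAW r0
9. bne;sub @i10&i11  | pair
10. st;mul @i12&i13  | pair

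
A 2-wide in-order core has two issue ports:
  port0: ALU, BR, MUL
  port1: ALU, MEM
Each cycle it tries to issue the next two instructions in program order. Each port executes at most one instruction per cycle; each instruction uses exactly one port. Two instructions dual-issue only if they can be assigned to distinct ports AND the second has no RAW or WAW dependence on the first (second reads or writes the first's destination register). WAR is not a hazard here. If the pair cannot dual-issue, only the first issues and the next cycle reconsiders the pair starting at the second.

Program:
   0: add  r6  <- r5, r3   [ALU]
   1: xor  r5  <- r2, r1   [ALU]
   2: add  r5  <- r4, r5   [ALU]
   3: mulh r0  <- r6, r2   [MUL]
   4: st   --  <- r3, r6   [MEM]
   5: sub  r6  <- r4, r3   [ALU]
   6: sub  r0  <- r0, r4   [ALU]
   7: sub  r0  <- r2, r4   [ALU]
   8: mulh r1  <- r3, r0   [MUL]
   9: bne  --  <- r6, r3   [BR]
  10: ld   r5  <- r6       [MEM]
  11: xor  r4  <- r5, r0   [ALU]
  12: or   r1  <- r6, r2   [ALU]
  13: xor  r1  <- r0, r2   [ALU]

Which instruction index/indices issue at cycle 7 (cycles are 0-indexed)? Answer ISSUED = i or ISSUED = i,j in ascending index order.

0. add.ALU;xor.ALU @i0,i1  | pair
1. add.ALU;mulh.MUL @i2,i3  | pair
2. st.MEM;sub.ALU @i4,i5  | pair
3. sub.ALU @i6  | WAW r0
4. sub.ALU @i7  | RAW r0
5. mulh.MUL @i8  | no-port MUL/BR
6. bne.BR;ld.MEM @i9,i10  | pair
7. xor.ALU;or.ALU @i11,i12  | pair
8. xor.ALU @i13  | tail

ISSUED = 11,12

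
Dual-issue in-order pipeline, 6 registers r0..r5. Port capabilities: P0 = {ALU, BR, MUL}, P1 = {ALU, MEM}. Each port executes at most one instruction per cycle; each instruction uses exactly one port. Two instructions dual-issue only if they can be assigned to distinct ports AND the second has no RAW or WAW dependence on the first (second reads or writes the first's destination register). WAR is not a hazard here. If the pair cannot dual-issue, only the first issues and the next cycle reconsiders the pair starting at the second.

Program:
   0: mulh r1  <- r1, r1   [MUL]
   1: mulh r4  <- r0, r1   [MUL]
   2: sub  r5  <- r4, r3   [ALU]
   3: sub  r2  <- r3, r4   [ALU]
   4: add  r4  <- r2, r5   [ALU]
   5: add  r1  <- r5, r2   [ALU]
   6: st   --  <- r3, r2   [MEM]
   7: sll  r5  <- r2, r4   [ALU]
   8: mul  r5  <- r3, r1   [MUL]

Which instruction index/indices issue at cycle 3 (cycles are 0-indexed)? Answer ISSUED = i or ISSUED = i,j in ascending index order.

ISSUED = 4,5

c0: i0 mulh  no-port MUL/MUL
c1: i1 mulh  RAW r4
c2: i2/i3 sub sub  pair
c3: i4/i5 add add  pair
c4: i6/i7 st sll  pair
c5: i8 mul  tail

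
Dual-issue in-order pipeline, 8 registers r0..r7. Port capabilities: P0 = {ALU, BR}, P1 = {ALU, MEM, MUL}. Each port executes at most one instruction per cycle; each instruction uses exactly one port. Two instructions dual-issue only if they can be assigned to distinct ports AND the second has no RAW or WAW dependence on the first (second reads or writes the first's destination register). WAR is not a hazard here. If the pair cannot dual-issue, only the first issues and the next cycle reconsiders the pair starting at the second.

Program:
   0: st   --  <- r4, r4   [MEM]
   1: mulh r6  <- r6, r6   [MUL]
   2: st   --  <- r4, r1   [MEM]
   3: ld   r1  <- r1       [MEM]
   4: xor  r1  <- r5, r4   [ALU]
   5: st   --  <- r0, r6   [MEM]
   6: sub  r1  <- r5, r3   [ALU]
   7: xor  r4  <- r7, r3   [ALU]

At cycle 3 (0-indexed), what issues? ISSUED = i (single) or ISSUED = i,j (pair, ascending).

ISSUED = 3

  cy0 -> i0 (st.MEM) no-port MEM/MUL
  cy1 -> i1 (mulh.MUL) no-port MUL/MEM
  cy2 -> i2 (st.MEM) no-port MEM/MEM
  cy3 -> i3 (ld.MEM) WAW r1
  cy4 -> i4,i5 (xor.ALU;st.MEM) dual
  cy5 -> i6,i7 (sub.ALU;xor.ALU) dual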